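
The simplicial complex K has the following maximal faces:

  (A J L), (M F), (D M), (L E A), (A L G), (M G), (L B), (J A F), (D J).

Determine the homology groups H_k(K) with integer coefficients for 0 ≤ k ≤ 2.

H_0 = Z,  H_1 = Z^2,  H_2 = 0.

Order the vertices as A < B < D < E < F < G < J < L < M. Listing each simplex with vertices in this order, K has dimension 2 with simplices:

  0-simplices (9): A, B, D, E, F, G, J, L, M
  1-simplices (14): AE, AF, AG, AJ, AL, BL, DJ, DM, EL, FJ, FM, GL, GM, JL
  2-simplices (4): AEL, AFJ, AGL, AJL

giving chain groups C_0 ≅ Z^9, C_1 ≅ Z^14, C_2 ≅ Z^4.

The boundary map ∂_1: C_1 → C_0 is given by ∂[p,q] = [q] − [p].
The 9×14 boundary matrix has rank 8 and Smith normal form diag(1,1,1,1,1,1,1,1).

Boundary ∂_2: C_2 → C_1 sends each 2-simplex [p,q,r] to [q,r] − [p,r] + [p,q]. For instance
  ∂AEL = EL − AL + AE,
  ∂AFJ = FJ − AJ + AF.
This gives a 14×4 integer matrix of rank 4; reducing to Smith normal form yields diagonal entries (1,1,1,1).

From H_k ≅ ker(∂_k) / im(∂_{k+1}) we obtain:

  H_0: rank C_0 − rank ∂_1 = 9 − 8 = 1, and the invariant factors of ∂_1 are all 1, so H_0 ≅ Z.
  H_1: rank ker ∂_1 − rank ∂_2 = (14 − 8) − 4 = 2, and the invariant factors of ∂_2 are all 1, so H_1 ≅ Z^2.
  H_2: rank ker ∂_2 − rank ∂_3 = (4 − 4) − 0 = 0, and there is no ∂_3, so H_2 ≅ 0.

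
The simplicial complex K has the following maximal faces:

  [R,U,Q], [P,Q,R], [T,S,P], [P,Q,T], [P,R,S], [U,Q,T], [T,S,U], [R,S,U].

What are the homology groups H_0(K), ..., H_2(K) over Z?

H_0 = Z,  H_1 = 0,  H_2 = Z.

Fix the vertex order P < Q < R < S < T < U and write every simplex with vertices in increasing order. Then dim K = 2 and the simplices of K are:

  0-simplices (6): P, Q, R, S, T, U
  1-simplices (12): PQ, PR, PS, PT, QR, QT, QU, RS, RU, ST, SU, TU
  2-simplices (8): PQR, PQT, PRS, PST, QRU, QTU, RSU, STU

so the chain groups are C_0 ≅ Z^6, C_1 ≅ Z^12, C_2 ≅ Z^8.

∂_1: C_1 → C_0 is given by ∂[p,q] = [q] − [p]. For instance
  ∂QT = T − Q.
The 6×12 boundary matrix has rank 5 and Smith normal form diag(1,1,1,1,1).

The boundary map ∂_2: C_2 → C_1 acts by ∂[p,q,r] = [q,r] − [p,r] + [p,q]. For instance
  ∂PQT = QT − PT + PQ,
  ∂STU = TU − SU + ST.
As a 12×8 matrix over Z this has rank 7, with invariant factors (1,1,1,1,1,1,1).

Reading off H_k = ker ∂_k / im ∂_{k+1}:

  H_0: rank C_0 − rank ∂_1 = 6 − 5 = 1, and the invariant factors of ∂_1 are all 1, so H_0 ≅ Z.
  H_1: rank ker ∂_1 − rank ∂_2 = (12 − 5) − 7 = 0, and the invariant factors of ∂_2 are all 1, so H_1 ≅ 0.
  H_2: rank ker ∂_2 − rank ∂_3 = (8 − 7) − 0 = 1, and there is no ∂_3, so H_2 ≅ Z.

As a check, the Euler characteristic is 6 − 12 + 8 = 2, which agrees with 1 − 0 + 1 = 2.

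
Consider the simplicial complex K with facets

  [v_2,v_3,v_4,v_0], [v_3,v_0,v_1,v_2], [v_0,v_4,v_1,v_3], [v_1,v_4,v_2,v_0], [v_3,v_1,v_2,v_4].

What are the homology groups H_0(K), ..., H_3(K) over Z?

K has 5 vertices, 10 edges, 10 triangles, 5 3-simplices.
rank ∂_0 = 0, rank ∂_1 = 4 ⇒ b_0 = 5 − 0 − 4 = 1; all invariant factors of ∂_1 are 1 so no torsion. So H_0 ≅ Z.
rank ∂_1 = 4, rank ∂_2 = 6 ⇒ b_1 = 10 − 4 − 6 = 0; all invariant factors of ∂_2 are 1 so no torsion. So H_1 ≅ 0.
rank ∂_2 = 6, rank ∂_3 = 4 ⇒ b_2 = 10 − 6 − 4 = 0; all invariant factors of ∂_3 are 1 so no torsion. So H_2 ≅ 0.
rank ∂_3 = 4, rank ∂_4 = 0 ⇒ b_3 = 5 − 4 − 0 = 1. So H_3 ≅ Z.

H_0 = Z,  H_1 = 0,  H_2 = 0,  H_3 = Z.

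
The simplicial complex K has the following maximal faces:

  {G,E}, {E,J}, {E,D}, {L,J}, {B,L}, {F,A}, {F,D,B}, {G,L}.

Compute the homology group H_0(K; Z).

H_0 ≅ Z.

Fix the vertex order A < B < D < E < F < G < J < L and write every simplex with vertices in increasing order. Then dim K = 2 and the simplices of K are:

  0-simplices (8): A, B, D, E, F, G, J, L
  1-simplices (10): AF, BD, BF, BL, DE, DF, EG, EJ, GL, JL
  2-simplices (1): BDF

so the chain groups are C_0 ≅ Z^8, C_1 ≅ Z^10, C_2 ≅ Z^1.

The boundary map ∂_1: C_1 → C_0 maps an edge to its endpoints' difference, ∂[p,q] = q − p. For instance
  ∂DE = E − D.
The 8×10 boundary matrix has rank 7 and Smith normal form diag(1,1,1,1,1,1,1).

∂_2: C_2 → C_1 sends each 2-simplex [p,q,r] to [q,r] − [p,r] + [p,q]. For instance
  ∂BDF = DF − BF + BD.
The resulting 10×1 matrix has rank 1, and its Smith normal form has invariant factors (1).

Reading off H_k = ker ∂_k / im ∂_{k+1}:

  H_0: rank C_0 − rank ∂_1 = 8 − 7 = 1, and the invariant factors of ∂_1 are all 1, so H_0 ≅ Z.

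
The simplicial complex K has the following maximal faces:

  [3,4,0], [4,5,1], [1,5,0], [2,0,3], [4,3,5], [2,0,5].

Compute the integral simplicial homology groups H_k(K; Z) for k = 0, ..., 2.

Order the vertices as 0 < 1 < 2 < 3 < 4 < 5. Listing each simplex with vertices in this order, K has dimension 2 with simplices:

  0-simplices (6): [0], [1], [2], [3], [4], [5]
  1-simplices (12): [0,1], [0,2], [0,3], [0,4], [0,5], [1,4], [1,5], [2,3], [2,5], [3,4], [3,5], [4,5]
  2-simplices (6): [0,1,5], [0,2,3], [0,2,5], [0,3,4], [1,4,5], [3,4,5]

so the chain groups are C_0 ≅ Z^6, C_1 ≅ Z^12, C_2 ≅ Z^6.

The boundary map ∂_1: C_1 → C_0 is given by ∂[p,q] = [q] − [p].
This gives a 6×12 integer matrix of rank 5; reducing to Smith normal form yields diagonal entries (1,1,1,1,1).

The boundary map ∂_2: C_2 → C_1 maps a triangle to the signed sum of its edges. For instance
  ∂[0,1,5] = [1,5] − [0,5] + [0,1],
  ∂[0,2,5] = [2,5] − [0,5] + [0,2].
The 12×6 boundary matrix has rank 6 and Smith normal form diag(1,1,1,1,1,1).

From H_k ≅ ker(∂_k) / im(∂_{k+1}) we obtain:

  H_0: rank C_0 − rank ∂_1 = 6 − 5 = 1, and the invariant factors of ∂_1 are all 1, so H_0 = Z.
  H_1: rank ker ∂_1 − rank ∂_2 = (12 − 5) − 6 = 1, and the invariant factors of ∂_2 are all 1, so H_1 = Z.
  H_2: rank ker ∂_2 − rank ∂_3 = (6 − 6) − 0 = 0, and there is no ∂_3, so H_2 = 0.

H_0 = Z,  H_1 = Z,  H_2 = 0.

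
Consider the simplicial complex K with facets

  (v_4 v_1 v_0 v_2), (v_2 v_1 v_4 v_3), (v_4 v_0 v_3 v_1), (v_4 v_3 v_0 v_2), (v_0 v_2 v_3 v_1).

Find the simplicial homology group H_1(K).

Order the vertices as v_0 < v_1 < v_2 < v_3 < v_4. Listing each simplex with vertices in this order, K has dimension 3 with simplices:

  0-simplices (5): [v_0], [v_1], [v_2], [v_3], [v_4]
  1-simplices (10): [v_0,v_1], [v_0,v_2], [v_0,v_3], [v_0,v_4], [v_1,v_2], [v_1,v_3], [v_1,v_4], [v_2,v_3], [v_2,v_4], [v_3,v_4]
  2-simplices (10): [v_0,v_1,v_2], [v_0,v_1,v_3], [v_0,v_1,v_4], [v_0,v_2,v_3], [v_0,v_2,v_4], [v_0,v_3,v_4], [v_1,v_2,v_3], [v_1,v_2,v_4], [v_1,v_3,v_4], [v_2,v_3,v_4]
  3-simplices (5): [v_0,v_1,v_2,v_3], [v_0,v_1,v_2,v_4], [v_0,v_1,v_3,v_4], [v_0,v_2,v_3,v_4], [v_1,v_2,v_3,v_4]

Hence C_0 ≅ Z^5, C_1 ≅ Z^10, C_2 ≅ Z^10, C_3 ≅ Z^5.

∂_1: C_1 → C_0 sends each edge [p,q] (with p < q) to q − p.
The 5×10 boundary matrix has rank 4 and Smith normal form diag(1,1,1,1).

∂_2: C_2 → C_1 sends each 2-simplex [p,q,r] to [q,r] − [p,r] + [p,q]. For instance
  ∂[v_0,v_1,v_3] = [v_1,v_3] − [v_0,v_3] + [v_0,v_1],
  ∂[v_0,v_2,v_3] = [v_2,v_3] − [v_0,v_3] + [v_0,v_2].
As a 10×10 matrix over Z this has rank 6, with invariant factors (1,1,1,1,1,1).

∂_3: C_3 → C_2 sends each 3-simplex σ to the alternating sum Σ_i (−1)^i (σ with its i-th vertex removed). For instance
  ∂[v_1,v_2,v_3,v_4] = [v_2,v_3,v_4] − [v_1,v_3,v_4] + [v_1,v_2,v_4] − [v_1,v_2,v_3],
  ∂[v_0,v_1,v_3,v_4] = [v_1,v_3,v_4] − [v_0,v_3,v_4] + [v_0,v_1,v_4] − [v_0,v_1,v_3].
This gives a 10×5 integer matrix of rank 4; reducing to Smith normal form yields diagonal entries (1,1,1,1).

Reading off H_k = ker ∂_k / im ∂_{k+1}:

  H_1: rank ker ∂_1 − rank ∂_2 = (10 − 4) − 6 = 0, and the invariant factors of ∂_2 are all 1, so H_1 ≅ 0.

H_1 = 0.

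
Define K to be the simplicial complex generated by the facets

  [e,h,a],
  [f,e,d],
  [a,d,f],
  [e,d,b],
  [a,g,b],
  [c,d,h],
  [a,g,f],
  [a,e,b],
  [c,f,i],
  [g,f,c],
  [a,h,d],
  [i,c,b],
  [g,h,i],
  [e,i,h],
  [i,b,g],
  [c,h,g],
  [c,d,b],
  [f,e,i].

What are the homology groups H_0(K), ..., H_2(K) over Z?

H_0 = Z,  H_1 = Z ⊕ Z/2Z,  H_2 = 0.

K has 9 vertices, 27 edges, 18 triangles.
rank ∂_0 = 0, rank ∂_1 = 8 ⇒ b_0 = 9 − 0 − 8 = 1; all invariant factors of ∂_1 are 1 so no torsion. So H_0 = Z.
rank ∂_1 = 8, rank ∂_2 = 18 ⇒ b_1 = 27 − 8 − 18 = 1; ∂_2 has invariant factor(s) [2] giving torsion. So H_1 = Z ⊕ Z/2Z.
rank ∂_2 = 18, rank ∂_3 = 0 ⇒ b_2 = 18 − 18 − 0 = 0. So H_2 = 0.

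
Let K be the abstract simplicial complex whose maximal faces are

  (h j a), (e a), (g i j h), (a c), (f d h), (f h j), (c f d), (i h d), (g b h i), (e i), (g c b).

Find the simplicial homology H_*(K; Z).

Order the vertices as a < b < c < d < e < f < g < h < i < j. Listing each simplex with vertices in this order, K has dimension 3 with simplices:

  0-simplices (10): a, b, c, d, e, f, g, h, i, j
  1-simplices (23): ac, ae, ah, aj, bc, bg, bh, bi, cd, cf, cg, df, dh, di, ei, fh, fj, gh, gi, gj, hi, hj, ij
  2-simplices (13): ahj, bcg, bgh, bgi, bhi, cdf, dfh, dhi, fhj, ghi, ghj, gij, hij
  3-simplices (2): bghi, ghij

so the chain groups are C_0 ≅ Z^10, C_1 ≅ Z^23, C_2 ≅ Z^13, C_3 ≅ Z^2.

Boundary ∂_1: C_1 → C_0 maps an edge to its endpoints' difference, ∂[p,q] = q − p. For instance
  ∂bi = i − b.
The 10×23 boundary matrix has rank 9 and Smith normal form diag(1,1,1,1,1,1,1,1,1).

The boundary map ∂_2: C_2 → C_1 maps a triangle to the signed sum of its edges. For instance
  ∂ghi = hi − gi + gh,
  ∂bcg = cg − bg + bc.
The 23×13 boundary matrix has rank 11 and Smith normal form diag(1,1,1,1,1,1,1,1,1,1,1).

Boundary ∂_3: C_3 → C_2 sends each 3-simplex σ to the alternating sum Σ_i (−1)^i (σ with its i-th vertex removed). For instance
  ∂ghij = hij − gij + ghj − ghi,
  ∂bghi = ghi − bhi + bgi − bgh.
The 13×2 boundary matrix has rank 2 and Smith normal form diag(1,1).

Now H_k = ker ∂_k / im ∂_{k+1}, so:

  H_0: rank C_0 − rank ∂_1 = 10 − 9 = 1, and the invariant factors of ∂_1 are all 1, so H_0 ≅ Z.
  H_1: rank ker ∂_1 − rank ∂_2 = (23 − 9) − 11 = 3, and the invariant factors of ∂_2 are all 1, so H_1 ≅ Z^3.
  H_2: rank ker ∂_2 − rank ∂_3 = (13 − 11) − 2 = 0, and the invariant factors of ∂_3 are all 1, so H_2 ≅ 0.
  H_3: rank ker ∂_3 − rank ∂_4 = (2 − 2) − 0 = 0, and there is no ∂_4, so H_3 ≅ 0.

H_0 ≅ Z,  H_1 ≅ Z^3,  H_2 = 0,  H_3 = 0.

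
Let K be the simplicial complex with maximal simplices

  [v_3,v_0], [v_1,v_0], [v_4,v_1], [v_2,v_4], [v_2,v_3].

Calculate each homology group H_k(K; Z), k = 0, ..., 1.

We work with the vertex ordering v_0 < v_1 < v_2 < v_3 < v_4. The simplices of K, each written with vertices in increasing order, are:

  0-simplices (5): [v_0], [v_1], [v_2], [v_3], [v_4]
  1-simplices (5): [v_0,v_1], [v_0,v_3], [v_1,v_4], [v_2,v_3], [v_2,v_4]

Hence C_0 ≅ Z^5, C_1 ≅ Z^5.

∂_1: C_1 → C_0 is given by ∂[p,q] = [q] − [p]. For instance
  ∂[v_2,v_4] = [v_4] − [v_2].
This gives a 5×5 integer matrix of rank 4; reducing to Smith normal form yields diagonal entries (1,1,1,1).

Now H_k = ker ∂_k / im ∂_{k+1}, so:

  H_0: rank C_0 − rank ∂_1 = 5 − 4 = 1, and the invariant factors of ∂_1 are all 1, so H_0 = Z.
  H_1: rank ker ∂_1 − rank ∂_2 = (5 − 4) − 0 = 1, and there is no ∂_2, so H_1 = Z.

H_0 = Z,  H_1 = Z.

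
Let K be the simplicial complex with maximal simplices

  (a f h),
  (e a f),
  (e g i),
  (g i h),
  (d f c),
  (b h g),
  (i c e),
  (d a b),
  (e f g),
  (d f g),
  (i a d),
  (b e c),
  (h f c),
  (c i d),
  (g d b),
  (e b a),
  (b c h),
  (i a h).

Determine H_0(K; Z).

Fix the vertex order a < b < c < d < e < f < g < h < i and write every simplex with vertices in increasing order. Then dim K = 2 and the simplices of K are:

  0-simplices (9): a, b, c, d, e, f, g, h, i
  1-simplices (27): ab, ad, ae, af, ah, ai, bc, bd, be, bg, bh, cd, ce, cf, ch, ci, df, dg, di, ef, eg, ei, fg, fh, gh, gi, hi
  2-simplices (18): abd, abe, adi, aef, afh, ahi, bce, bch, bdg, bgh, cdf, cdi, cei, cfh, dfg, efg, egi, ghi

Hence C_0 ≅ Z^9, C_1 ≅ Z^27, C_2 ≅ Z^18.

Boundary ∂_1: C_1 → C_0 sends each edge [p,q] (with p < q) to q − p. For instance
  ∂bd = d − b.
The resulting 9×27 matrix has rank 8, and its Smith normal form has invariant factors (1,1,1,1,1,1,1,1).

∂_2: C_2 → C_1 maps a triangle to the signed sum of its edges. For instance
  ∂cdf = df − cf + cd,
  ∂abd = bd − ad + ab.
The 27×18 boundary matrix has rank 17 and Smith normal form diag(1,1,1,1,1,1,1,1,1,1,1,1,1,1,1,1,1).

Now H_k = ker ∂_k / im ∂_{k+1}, so:

  H_0: rank C_0 − rank ∂_1 = 9 − 8 = 1, and the invariant factors of ∂_1 are all 1, so H_0 = Z.

H_0 ≅ Z.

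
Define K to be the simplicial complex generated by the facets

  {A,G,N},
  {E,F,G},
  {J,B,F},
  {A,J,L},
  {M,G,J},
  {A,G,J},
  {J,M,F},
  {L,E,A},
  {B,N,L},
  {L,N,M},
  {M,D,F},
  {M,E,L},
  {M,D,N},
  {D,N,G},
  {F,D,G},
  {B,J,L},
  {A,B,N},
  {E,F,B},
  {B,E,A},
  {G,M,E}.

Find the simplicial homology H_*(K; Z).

K has 10 vertices, 30 edges, 20 triangles.
rank ∂_0 = 0, rank ∂_1 = 9 ⇒ b_0 = 10 − 0 − 9 = 1; all invariant factors of ∂_1 are 1 so no torsion. So H_0 ≅ Z.
rank ∂_1 = 9, rank ∂_2 = 20 ⇒ b_1 = 30 − 9 − 20 = 1; ∂_2 has invariant factor(s) [2] giving torsion. So H_1 ≅ Z ⊕ Z/2.
rank ∂_2 = 20, rank ∂_3 = 0 ⇒ b_2 = 20 − 20 − 0 = 0. So H_2 ≅ 0.

H_0 ≅ Z,  H_1 ≅ Z ⊕ Z/2,  H_2 = 0.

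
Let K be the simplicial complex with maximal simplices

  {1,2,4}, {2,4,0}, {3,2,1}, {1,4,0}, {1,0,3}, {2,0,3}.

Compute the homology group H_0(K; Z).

Fix the vertex order 0 < 1 < 2 < 3 < 4 and write every simplex with vertices in increasing order. Then dim K = 2 and the simplices of K are:

  0-simplices (5): [0], [1], [2], [3], [4]
  1-simplices (9): [0,1], [0,2], [0,3], [0,4], [1,2], [1,3], [1,4], [2,3], [2,4]
  2-simplices (6): [0,1,3], [0,1,4], [0,2,3], [0,2,4], [1,2,3], [1,2,4]

so the chain groups are C_0 ≅ Z^5, C_1 ≅ Z^9, C_2 ≅ Z^6.

∂_1: C_1 → C_0 is given by ∂[p,q] = [q] − [p]. For instance
  ∂[2,3] = [3] − [2].
The 5×9 boundary matrix has rank 4 and Smith normal form diag(1,1,1,1).

Boundary ∂_2: C_2 → C_1 maps a triangle to the signed sum of its edges. For instance
  ∂[1,2,4] = [2,4] − [1,4] + [1,2],
  ∂[0,2,3] = [2,3] − [0,3] + [0,2].
This gives a 9×6 integer matrix of rank 5; reducing to Smith normal form yields diagonal entries (1,1,1,1,1).

From H_k ≅ ker(∂_k) / im(∂_{k+1}) we obtain:

  H_0: rank C_0 − rank ∂_1 = 5 − 4 = 1, and the invariant factors of ∂_1 are all 1, so H_0 = Z.

H_0 = Z.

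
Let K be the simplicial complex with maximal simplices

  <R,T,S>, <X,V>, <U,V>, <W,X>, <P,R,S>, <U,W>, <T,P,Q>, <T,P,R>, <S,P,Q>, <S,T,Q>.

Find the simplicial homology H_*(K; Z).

H_0 ≅ Z^2,  H_1 ≅ Z,  H_2 ≅ Z.

Fix the vertex order P < Q < R < S < T < U < V < W < X and write every simplex with vertices in increasing order. Then dim K = 2 and the simplices of K are:

  0-simplices (9): P, Q, R, S, T, U, V, W, X
  1-simplices (13): PQ, PR, PS, PT, QS, QT, RS, RT, ST, UV, UW, VX, WX
  2-simplices (6): PQS, PQT, PRS, PRT, QST, RST

so the chain groups are C_0 ≅ Z^9, C_1 ≅ Z^13, C_2 ≅ Z^6.

The boundary map ∂_1: C_1 → C_0 maps an edge to its endpoints' difference, ∂[p,q] = q − p. For instance
  ∂PT = T − P.
This gives a 9×13 integer matrix of rank 7; reducing to Smith normal form yields diagonal entries (1,1,1,1,1,1,1).

The boundary map ∂_2: C_2 → C_1 maps a triangle to the signed sum of its edges. For instance
  ∂PQT = QT − PT + PQ,
  ∂PRT = RT − PT + PR.
As a 13×6 matrix over Z this has rank 5, with invariant factors (1,1,1,1,1).

Now H_k = ker ∂_k / im ∂_{k+1}, so:

  H_0: rank C_0 − rank ∂_1 = 9 − 7 = 2, and the invariant factors of ∂_1 are all 1, so H_0 = Z^2.
  H_1: rank ker ∂_1 − rank ∂_2 = (13 − 7) − 5 = 1, and the invariant factors of ∂_2 are all 1, so H_1 = Z.
  H_2: rank ker ∂_2 − rank ∂_3 = (6 − 5) − 0 = 1, and there is no ∂_3, so H_2 = Z.

(K is a triangulation of the disjoint union of the 2-sphere S^2 and the circle S^1.)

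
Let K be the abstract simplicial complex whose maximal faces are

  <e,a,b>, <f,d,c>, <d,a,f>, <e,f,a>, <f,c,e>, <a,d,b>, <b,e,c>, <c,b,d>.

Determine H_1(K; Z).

H_1 = 0.

Take the total order a < b < c < d < e < f on the vertex set. Then K (dimension 2) consists of the simplices:

  0-simplices (6): a, b, c, d, e, f
  1-simplices (12): ab, ad, ae, af, bc, bd, be, cd, ce, cf, df, ef
  2-simplices (8): abd, abe, adf, aef, bcd, bce, cdf, cef

giving chain groups C_0 ≅ Z^6, C_1 ≅ Z^12, C_2 ≅ Z^8.

Boundary ∂_1: C_1 → C_0 sends each edge [p,q] (with p < q) to q − p. For instance
  ∂af = f − a.
The 6×12 boundary matrix has rank 5 and Smith normal form diag(1,1,1,1,1).

∂_2: C_2 → C_1 acts by ∂[p,q,r] = [q,r] − [p,r] + [p,q]. For instance
  ∂adf = df − af + ad,
  ∂bce = ce − be + bc.
As a 12×8 matrix over Z this has rank 7, with invariant factors (1,1,1,1,1,1,1).

Reading off H_k = ker ∂_k / im ∂_{k+1}:

  H_1: rank ker ∂_1 − rank ∂_2 = (12 − 5) − 7 = 0, and the invariant factors of ∂_2 are all 1, so H_1 ≅ 0.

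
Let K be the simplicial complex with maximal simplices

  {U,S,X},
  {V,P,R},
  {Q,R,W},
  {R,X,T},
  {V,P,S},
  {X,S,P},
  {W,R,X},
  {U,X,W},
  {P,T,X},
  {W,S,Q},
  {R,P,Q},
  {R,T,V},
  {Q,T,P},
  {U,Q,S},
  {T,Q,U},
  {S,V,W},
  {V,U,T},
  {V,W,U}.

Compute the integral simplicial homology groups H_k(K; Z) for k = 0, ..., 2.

H_0 ≅ Z,  H_1 ≅ Z ⊕ Z_2,  H_2 = 0.

Order the vertices as P < Q < R < S < T < U < V < W < X. Listing each simplex with vertices in this order, K has dimension 2 with simplices:

  0-simplices (9): P, Q, R, S, T, U, V, W, X
  1-simplices (27): PQ, PR, PS, PT, PV, PX, QR, QS, QT, QU, QW, RT, RV, RW, RX, SU, SV, SW, SX, TU, TV, TX, UV, UW, UX, VW, WX
  2-simplices (18): PQR, PQT, PRV, PSV, PSX, PTX, QRW, QSU, QSW, QTU, RTV, RTX, RWX, SUX, SVW, TUV, UVW, UWX

Hence C_0 ≅ Z^9, C_1 ≅ Z^27, C_2 ≅ Z^18.

∂_1: C_1 → C_0 maps an edge to its endpoints' difference, ∂[p,q] = q − p. For instance
  ∂PR = R − P.
As a 9×27 matrix over Z this has rank 8, with invariant factors (1,1,1,1,1,1,1,1).

The boundary map ∂_2: C_2 → C_1 sends each 2-simplex [p,q,r] to [q,r] − [p,r] + [p,q]. For instance
  ∂PQR = QR − PR + PQ,
  ∂QSW = SW − QW + QS.
The resulting 27×18 matrix has rank 18, and its Smith normal form has invariant factors (1,1,1,1,1,1,1,1,1,1,1,1,1,1,1,1,1,2).

Reading off H_k = ker ∂_k / im ∂_{k+1}:

  H_0: rank C_0 − rank ∂_1 = 9 − 8 = 1, and the invariant factors of ∂_1 are all 1, so H_0 ≅ Z.
  H_1: rank ker ∂_1 − rank ∂_2 = (27 − 8) − 18 = 1, and ∂_2 has invariant factor 2 > 1, so H_1 ≅ Z ⊕ Z_2.
  H_2: rank ker ∂_2 − rank ∂_3 = (18 − 18) − 0 = 0, and there is no ∂_3, so H_2 ≅ 0.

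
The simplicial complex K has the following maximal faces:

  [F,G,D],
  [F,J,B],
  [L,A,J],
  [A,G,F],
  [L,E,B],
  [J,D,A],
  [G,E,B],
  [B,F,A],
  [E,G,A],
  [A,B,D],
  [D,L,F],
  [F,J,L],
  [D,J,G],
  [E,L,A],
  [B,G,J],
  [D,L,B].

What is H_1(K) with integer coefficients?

H_1 = Z^2.

Order the vertices as A < B < D < E < F < G < J < L. Listing each simplex with vertices in this order, K has dimension 2 with simplices:

  0-simplices (8): A, B, D, E, F, G, J, L
  1-simplices (24): AB, AD, AE, AF, AG, AJ, AL, BD, BE, BF, BG, BJ, BL, DF, DG, DJ, DL, EG, EL, FG, FJ, FL, GJ, JL
  2-simplices (16): ABD, ABF, ADJ, AEG, AEL, AFG, AJL, BDL, BEG, BEL, BFJ, BGJ, DFG, DFL, DGJ, FJL

giving chain groups C_0 ≅ Z^8, C_1 ≅ Z^24, C_2 ≅ Z^16.

∂_1: C_1 → C_0 is given by ∂[p,q] = [q] − [p]. For instance
  ∂BJ = J − B.
The 8×24 boundary matrix has rank 7 and Smith normal form diag(1,1,1,1,1,1,1).

The boundary map ∂_2: C_2 → C_1 sends each 2-simplex [p,q,r] to [q,r] − [p,r] + [p,q]. For instance
  ∂DGJ = GJ − DJ + DG,
  ∂DFG = FG − DG + DF.
The 24×16 boundary matrix has rank 15 and Smith normal form diag(1,1,1,1,1,1,1,1,1,1,1,1,1,1,1).

Reading off H_k = ker ∂_k / im ∂_{k+1}:

  H_1: rank ker ∂_1 − rank ∂_2 = (24 − 7) − 15 = 2, and the invariant factors of ∂_2 are all 1, so H_1 ≅ Z^2.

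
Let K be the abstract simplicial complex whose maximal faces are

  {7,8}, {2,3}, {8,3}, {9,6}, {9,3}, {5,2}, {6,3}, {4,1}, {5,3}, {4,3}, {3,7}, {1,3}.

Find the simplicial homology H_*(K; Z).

We work with the vertex ordering 1 < 2 < 3 < 4 < 5 < 6 < 7 < 8 < 9. The simplices of K, each written with vertices in increasing order, are:

  0-simplices (9): [1], [2], [3], [4], [5], [6], [7], [8], [9]
  1-simplices (12): [1,3], [1,4], [2,3], [2,5], [3,4], [3,5], [3,6], [3,7], [3,8], [3,9], [6,9], [7,8]

so the chain groups are C_0 ≅ Z^9, C_1 ≅ Z^12.

The boundary map ∂_1: C_1 → C_0 maps an edge to its endpoints' difference, ∂[p,q] = q − p.
This gives a 9×12 integer matrix of rank 8; reducing to Smith normal form yields diagonal entries (1,1,1,1,1,1,1,1).

Computing H_k = (kernel of ∂_k) / (image of ∂_{k+1}):

  H_0: rank C_0 − rank ∂_1 = 9 − 8 = 1, and the invariant factors of ∂_1 are all 1, so H_0 ≅ Z.
  H_1: rank ker ∂_1 − rank ∂_2 = (12 − 8) − 0 = 4, and there is no ∂_2, so H_1 ≅ Z^4.

H_0 ≅ Z,  H_1 ≅ Z^4.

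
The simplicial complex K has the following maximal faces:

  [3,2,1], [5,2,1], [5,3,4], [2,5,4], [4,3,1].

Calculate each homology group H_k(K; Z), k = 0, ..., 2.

Fix the vertex order 1 < 2 < 3 < 4 < 5 and write every simplex with vertices in increasing order. Then dim K = 2 and the simplices of K are:

  0-simplices (5): [1], [2], [3], [4], [5]
  1-simplices (10): [1,2], [1,3], [1,4], [1,5], [2,3], [2,4], [2,5], [3,4], [3,5], [4,5]
  2-simplices (5): [1,2,3], [1,2,5], [1,3,4], [2,4,5], [3,4,5]

giving chain groups C_0 ≅ Z^5, C_1 ≅ Z^10, C_2 ≅ Z^5.

Boundary ∂_1: C_1 → C_0 maps an edge to its endpoints' difference, ∂[p,q] = q − p.
The 5×10 boundary matrix has rank 4 and Smith normal form diag(1,1,1,1).

Boundary ∂_2: C_2 → C_1 sends each 2-simplex [p,q,r] to [q,r] − [p,r] + [p,q]. For instance
  ∂[3,4,5] = [4,5] − [3,5] + [3,4],
  ∂[2,4,5] = [4,5] − [2,5] + [2,4].
This gives a 10×5 integer matrix of rank 5; reducing to Smith normal form yields diagonal entries (1,1,1,1,1).

From H_k ≅ ker(∂_k) / im(∂_{k+1}) we obtain:

  H_0: rank C_0 − rank ∂_1 = 5 − 4 = 1, and the invariant factors of ∂_1 are all 1, so H_0 = Z.
  H_1: rank ker ∂_1 − rank ∂_2 = (10 − 4) − 5 = 1, and the invariant factors of ∂_2 are all 1, so H_1 = Z.
  H_2: rank ker ∂_2 − rank ∂_3 = (5 − 5) − 0 = 0, and there is no ∂_3, so H_2 = 0.

(K is a triangulation of the Möbius band.)

H_0 ≅ Z,  H_1 ≅ Z,  H_2 = 0.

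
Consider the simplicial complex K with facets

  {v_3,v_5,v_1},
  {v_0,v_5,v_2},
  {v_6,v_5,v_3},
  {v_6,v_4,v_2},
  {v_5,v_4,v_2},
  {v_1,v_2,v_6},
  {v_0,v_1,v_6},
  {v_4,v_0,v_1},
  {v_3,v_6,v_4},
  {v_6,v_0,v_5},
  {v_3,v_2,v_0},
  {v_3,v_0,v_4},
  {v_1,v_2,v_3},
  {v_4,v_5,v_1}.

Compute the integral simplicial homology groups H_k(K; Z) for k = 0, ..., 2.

H_0 ≅ Z,  H_1 ≅ Z^2,  H_2 ≅ Z.

Order the vertices as v_0 < v_1 < v_2 < v_3 < v_4 < v_5 < v_6. Listing each simplex with vertices in this order, K has dimension 2 with simplices:

  0-simplices (7): [v_0], [v_1], [v_2], [v_3], [v_4], [v_5], [v_6]
  1-simplices (21): (21 of them)
  2-simplices (14): (14 of them)

giving chain groups C_0 ≅ Z^7, C_1 ≅ Z^21, C_2 ≅ Z^14.

The boundary map ∂_1: C_1 → C_0 maps an edge to its endpoints' difference, ∂[p,q] = q − p. For instance
  ∂[v_0,v_5] = [v_5] − [v_0].
The resulting 7×21 matrix has rank 6, and its Smith normal form has invariant factors (1,1,1,1,1,1).

∂_2: C_2 → C_1 sends each 2-simplex [p,q,r] to [q,r] − [p,r] + [p,q]. For instance
  ∂[v_1,v_2,v_3] = [v_2,v_3] − [v_1,v_3] + [v_1,v_2],
  ∂[v_1,v_3,v_5] = [v_3,v_5] − [v_1,v_5] + [v_1,v_3].
The resulting 21×14 matrix has rank 13, and its Smith normal form has invariant factors (1,1,1,1,1,1,1,1,1,1,1,1,1).

Computing H_k = (kernel of ∂_k) / (image of ∂_{k+1}):

  H_0: rank C_0 − rank ∂_1 = 7 − 6 = 1, and the invariant factors of ∂_1 are all 1, so H_0 ≅ Z.
  H_1: rank ker ∂_1 − rank ∂_2 = (21 − 6) − 13 = 2, and the invariant factors of ∂_2 are all 1, so H_1 ≅ Z^2.
  H_2: rank ker ∂_2 − rank ∂_3 = (14 − 13) − 0 = 1, and there is no ∂_3, so H_2 ≅ Z.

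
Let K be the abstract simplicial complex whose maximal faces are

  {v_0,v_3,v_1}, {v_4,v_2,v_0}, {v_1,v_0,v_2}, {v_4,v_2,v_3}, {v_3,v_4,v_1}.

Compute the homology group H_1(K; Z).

H_1 ≅ Z.

We work with the vertex ordering v_0 < v_1 < v_2 < v_3 < v_4. The simplices of K, each written with vertices in increasing order, are:

  0-simplices (5): [v_0], [v_1], [v_2], [v_3], [v_4]
  1-simplices (10): [v_0,v_1], [v_0,v_2], [v_0,v_3], [v_0,v_4], [v_1,v_2], [v_1,v_3], [v_1,v_4], [v_2,v_3], [v_2,v_4], [v_3,v_4]
  2-simplices (5): [v_0,v_1,v_2], [v_0,v_1,v_3], [v_0,v_2,v_4], [v_1,v_3,v_4], [v_2,v_3,v_4]

so the chain groups are C_0 ≅ Z^5, C_1 ≅ Z^10, C_2 ≅ Z^5.

Boundary ∂_1: C_1 → C_0 sends each edge [p,q] (with p < q) to q − p. For instance
  ∂[v_3,v_4] = [v_4] − [v_3].
This gives a 5×10 integer matrix of rank 4; reducing to Smith normal form yields diagonal entries (1,1,1,1).

Boundary ∂_2: C_2 → C_1 acts by ∂[p,q,r] = [q,r] − [p,r] + [p,q]. For instance
  ∂[v_0,v_1,v_2] = [v_1,v_2] − [v_0,v_2] + [v_0,v_1],
  ∂[v_0,v_1,v_3] = [v_1,v_3] − [v_0,v_3] + [v_0,v_1].
The 10×5 boundary matrix has rank 5 and Smith normal form diag(1,1,1,1,1).

From H_k ≅ ker(∂_k) / im(∂_{k+1}) we obtain:

  H_1: rank ker ∂_1 − rank ∂_2 = (10 − 4) − 5 = 1, and the invariant factors of ∂_2 are all 1, so H_1 = Z.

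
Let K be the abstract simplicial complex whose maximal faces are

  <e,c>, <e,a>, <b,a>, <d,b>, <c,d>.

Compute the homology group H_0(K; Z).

H_0 = Z.

Order the vertices as a < b < c < d < e. Listing each simplex with vertices in this order, K has dimension 1 with simplices:

  0-simplices (5): a, b, c, d, e
  1-simplices (5): ab, ae, bd, cd, ce

Hence C_0 ≅ Z^5, C_1 ≅ Z^5.

Boundary ∂_1: C_1 → C_0 is given by ∂[p,q] = [q] − [p]. For instance
  ∂cd = d − c.
As a 5×5 matrix over Z this has rank 4, with invariant factors (1,1,1,1).

Reading off H_k = ker ∂_k / im ∂_{k+1}:

  H_0: rank C_0 − rank ∂_1 = 5 − 4 = 1, and the invariant factors of ∂_1 are all 1, so H_0 ≅ Z.

(K is a triangulation of the circle S^1.)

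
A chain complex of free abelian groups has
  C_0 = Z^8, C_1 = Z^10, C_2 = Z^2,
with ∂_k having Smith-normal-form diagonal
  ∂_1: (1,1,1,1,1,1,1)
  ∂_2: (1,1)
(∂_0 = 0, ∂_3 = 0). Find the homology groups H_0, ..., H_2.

H_0: b_0 = 8 − 0 − 7 = 1; torsion from ∂_1 factors > 1: none. So H_0 ≅ Z.
H_1: b_1 = 10 − 7 − 2 = 1; torsion from ∂_2 factors > 1: none. So H_1 ≅ Z.
H_2: b_2 = 2 − 2 − 0 = 0; torsion from ∂_3 factors > 1: none. So H_2 ≅ 0.

H_0 ≅ Z,  H_1 ≅ Z,  H_2 = 0.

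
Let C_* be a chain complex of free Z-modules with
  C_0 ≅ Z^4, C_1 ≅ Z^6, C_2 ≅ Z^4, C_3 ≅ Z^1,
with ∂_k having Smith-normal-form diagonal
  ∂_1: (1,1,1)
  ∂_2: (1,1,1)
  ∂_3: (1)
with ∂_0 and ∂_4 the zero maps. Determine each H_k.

H_0: b_0 = 4 − 0 − 3 = 1; torsion from ∂_1 factors > 1: none. So H_0 ≅ Z.
H_1: b_1 = 6 − 3 − 3 = 0; torsion from ∂_2 factors > 1: none. So H_1 ≅ 0.
H_2: b_2 = 4 − 3 − 1 = 0; torsion from ∂_3 factors > 1: none. So H_2 ≅ 0.
H_3: b_3 = 1 − 1 − 0 = 0; torsion from ∂_4 factors > 1: none. So H_3 ≅ 0.

H_0 ≅ Z,  H_1 = 0,  H_2 = 0,  H_3 = 0.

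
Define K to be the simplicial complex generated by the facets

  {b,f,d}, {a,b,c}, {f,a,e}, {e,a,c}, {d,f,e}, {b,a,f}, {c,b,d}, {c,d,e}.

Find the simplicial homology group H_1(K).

Order the vertices as a < b < c < d < e < f. Listing each simplex with vertices in this order, K has dimension 2 with simplices:

  0-simplices (6): a, b, c, d, e, f
  1-simplices (12): ab, ac, ae, af, bc, bd, bf, cd, ce, de, df, ef
  2-simplices (8): abc, abf, ace, aef, bcd, bdf, cde, def

Hence C_0 ≅ Z^6, C_1 ≅ Z^12, C_2 ≅ Z^8.

Boundary ∂_1: C_1 → C_0 sends each edge [p,q] (with p < q) to q − p. For instance
  ∂af = f − a.
The resulting 6×12 matrix has rank 5, and its Smith normal form has invariant factors (1,1,1,1,1).

∂_2: C_2 → C_1 maps a triangle to the signed sum of its edges. For instance
  ∂aef = ef − af + ae,
  ∂cde = de − ce + cd.
The 12×8 boundary matrix has rank 7 and Smith normal form diag(1,1,1,1,1,1,1).

Reading off H_k = ker ∂_k / im ∂_{k+1}:

  H_1: rank ker ∂_1 − rank ∂_2 = (12 − 5) − 7 = 0, and the invariant factors of ∂_2 are all 1, so H_1 = 0.

(K is a triangulation of the 2-sphere S^2.)

H_1 = 0.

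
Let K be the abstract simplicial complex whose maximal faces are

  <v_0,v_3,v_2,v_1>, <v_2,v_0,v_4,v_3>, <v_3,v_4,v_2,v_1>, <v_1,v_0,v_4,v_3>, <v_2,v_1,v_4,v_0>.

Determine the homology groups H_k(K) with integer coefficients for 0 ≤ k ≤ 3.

H_0 = Z,  H_1 = 0,  H_2 = 0,  H_3 = Z.

K has 5 vertices, 10 edges, 10 triangles, 5 3-simplices.
rank ∂_0 = 0, rank ∂_1 = 4 ⇒ b_0 = 5 − 0 − 4 = 1; all invariant factors of ∂_1 are 1 so no torsion. So H_0 ≅ Z.
rank ∂_1 = 4, rank ∂_2 = 6 ⇒ b_1 = 10 − 4 − 6 = 0; all invariant factors of ∂_2 are 1 so no torsion. So H_1 ≅ 0.
rank ∂_2 = 6, rank ∂_3 = 4 ⇒ b_2 = 10 − 6 − 4 = 0; all invariant factors of ∂_3 are 1 so no torsion. So H_2 ≅ 0.
rank ∂_3 = 4, rank ∂_4 = 0 ⇒ b_3 = 5 − 4 − 0 = 1. So H_3 ≅ Z.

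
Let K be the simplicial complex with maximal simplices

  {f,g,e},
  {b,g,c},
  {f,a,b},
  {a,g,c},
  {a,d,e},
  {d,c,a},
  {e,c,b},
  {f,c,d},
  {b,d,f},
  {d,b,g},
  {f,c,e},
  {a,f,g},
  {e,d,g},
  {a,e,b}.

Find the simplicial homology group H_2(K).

Order the vertices as a < b < c < d < e < f < g. Listing each simplex with vertices in this order, K has dimension 2 with simplices:

  0-simplices (7): a, b, c, d, e, f, g
  1-simplices (21): ab, ac, ad, ae, af, ag, bc, bd, be, bf, bg, cd, ce, cf, cg, de, df, dg, ef, eg, fg
  2-simplices (14): abe, abf, acd, acg, ade, afg, bce, bcg, bdf, bdg, cdf, cef, deg, efg

so the chain groups are C_0 ≅ Z^7, C_1 ≅ Z^21, C_2 ≅ Z^14.

The boundary map ∂_1: C_1 → C_0 is given by ∂[p,q] = [q] − [p]. For instance
  ∂eg = g − e.
This gives a 7×21 integer matrix of rank 6; reducing to Smith normal form yields diagonal entries (1,1,1,1,1,1).

The boundary map ∂_2: C_2 → C_1 maps a triangle to the signed sum of its edges. For instance
  ∂afg = fg − ag + af,
  ∂bdg = dg − bg + bd.
The resulting 21×14 matrix has rank 13, and its Smith normal form has invariant factors (1,1,1,1,1,1,1,1,1,1,1,1,1).

Computing H_k = (kernel of ∂_k) / (image of ∂_{k+1}):

  H_2: rank ker ∂_2 − rank ∂_3 = (14 − 13) − 0 = 1, and there is no ∂_3, so H_2 = Z.

H_2 = Z.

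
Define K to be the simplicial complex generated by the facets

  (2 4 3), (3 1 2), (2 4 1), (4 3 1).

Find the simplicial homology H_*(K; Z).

Fix the vertex order 1 < 2 < 3 < 4 and write every simplex with vertices in increasing order. Then dim K = 2 and the simplices of K are:

  0-simplices (4): [1], [2], [3], [4]
  1-simplices (6): [1,2], [1,3], [1,4], [2,3], [2,4], [3,4]
  2-simplices (4): [1,2,3], [1,2,4], [1,3,4], [2,3,4]

Hence C_0 ≅ Z^4, C_1 ≅ Z^6, C_2 ≅ Z^4.

The boundary map ∂_1: C_1 → C_0 maps an edge to its endpoints' difference, ∂[p,q] = q − p. For instance
  ∂[1,3] = [3] − [1].
The 4×6 boundary matrix has rank 3 and Smith normal form diag(1,1,1).

∂_2: C_2 → C_1 acts by ∂[p,q,r] = [q,r] − [p,r] + [p,q]. For instance
  ∂[1,2,4] = [2,4] − [1,4] + [1,2],
  ∂[1,2,3] = [2,3] − [1,3] + [1,2].
The resulting 6×4 matrix has rank 3, and its Smith normal form has invariant factors (1,1,1).

Now H_k = ker ∂_k / im ∂_{k+1}, so:

  H_0: rank C_0 − rank ∂_1 = 4 − 3 = 1, and the invariant factors of ∂_1 are all 1, so H_0 = Z.
  H_1: rank ker ∂_1 − rank ∂_2 = (6 − 3) − 3 = 0, and the invariant factors of ∂_2 are all 1, so H_1 = 0.
  H_2: rank ker ∂_2 − rank ∂_3 = (4 − 3) − 0 = 1, and there is no ∂_3, so H_2 = Z.

H_0 ≅ Z,  H_1 = 0,  H_2 ≅ Z.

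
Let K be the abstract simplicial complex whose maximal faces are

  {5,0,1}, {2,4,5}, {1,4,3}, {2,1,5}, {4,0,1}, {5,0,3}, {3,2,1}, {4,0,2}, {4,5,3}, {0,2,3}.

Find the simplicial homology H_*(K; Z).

H_0 = Z,  H_1 = Z/2,  H_2 = 0.

Take the total order 0 < 1 < 2 < 3 < 4 < 5 on the vertex set. Then K (dimension 2) consists of the simplices:

  0-simplices (6): [0], [1], [2], [3], [4], [5]
  1-simplices (15): [0,1], [0,2], [0,3], [0,4], [0,5], [1,2], [1,3], [1,4], [1,5], [2,3], [2,4], [2,5], [3,4], [3,5], [4,5]
  2-simplices (10): [0,1,4], [0,1,5], [0,2,3], [0,2,4], [0,3,5], [1,2,3], [1,2,5], [1,3,4], [2,4,5], [3,4,5]

giving chain groups C_0 ≅ Z^6, C_1 ≅ Z^15, C_2 ≅ Z^10.

The boundary map ∂_1: C_1 → C_0 maps an edge to its endpoints' difference, ∂[p,q] = q − p. For instance
  ∂[1,5] = [5] − [1].
The resulting 6×15 matrix has rank 5, and its Smith normal form has invariant factors (1,1,1,1,1).

Boundary ∂_2: C_2 → C_1 maps a triangle to the signed sum of its edges. For instance
  ∂[3,4,5] = [4,5] − [3,5] + [3,4],
  ∂[0,1,5] = [1,5] − [0,5] + [0,1].
This gives a 15×10 integer matrix of rank 10; reducing to Smith normal form yields diagonal entries (1,1,1,1,1,1,1,1,1,2).

Computing H_k = (kernel of ∂_k) / (image of ∂_{k+1}):

  H_0: rank C_0 − rank ∂_1 = 6 − 5 = 1, and the invariant factors of ∂_1 are all 1, so H_0 = Z.
  H_1: rank ker ∂_1 − rank ∂_2 = (15 − 5) − 10 = 0, and ∂_2 has invariant factor 2 > 1, so H_1 = Z/2.
  H_2: rank ker ∂_2 − rank ∂_3 = (10 − 10) − 0 = 0, and there is no ∂_3, so H_2 = 0.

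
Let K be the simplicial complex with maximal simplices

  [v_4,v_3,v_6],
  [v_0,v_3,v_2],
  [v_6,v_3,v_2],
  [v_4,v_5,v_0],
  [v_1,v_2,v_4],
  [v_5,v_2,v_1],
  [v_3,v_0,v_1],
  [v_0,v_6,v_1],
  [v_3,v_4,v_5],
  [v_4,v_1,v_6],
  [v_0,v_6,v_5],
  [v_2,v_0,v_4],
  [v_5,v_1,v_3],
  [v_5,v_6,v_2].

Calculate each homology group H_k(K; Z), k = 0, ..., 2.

Take the total order v_0 < v_1 < v_2 < v_3 < v_4 < v_5 < v_6 on the vertex set. Then K (dimension 2) consists of the simplices:

  0-simplices (7): [v_0], [v_1], [v_2], [v_3], [v_4], [v_5], [v_6]
  1-simplices (21): (21 of them)
  2-simplices (14): (14 of them)

Hence C_0 ≅ Z^7, C_1 ≅ Z^21, C_2 ≅ Z^14.

Boundary ∂_1: C_1 → C_0 is given by ∂[p,q] = [q] − [p].
The 7×21 boundary matrix has rank 6 and Smith normal form diag(1,1,1,1,1,1).

The boundary map ∂_2: C_2 → C_1 sends each 2-simplex [p,q,r] to [q,r] − [p,r] + [p,q]. For instance
  ∂[v_0,v_2,v_4] = [v_2,v_4] − [v_0,v_4] + [v_0,v_2],
  ∂[v_1,v_2,v_4] = [v_2,v_4] − [v_1,v_4] + [v_1,v_2].
The 21×14 boundary matrix has rank 13 and Smith normal form diag(1,1,1,1,1,1,1,1,1,1,1,1,1).

Now H_k = ker ∂_k / im ∂_{k+1}, so:

  H_0: rank C_0 − rank ∂_1 = 7 − 6 = 1, and the invariant factors of ∂_1 are all 1, so H_0 ≅ Z.
  H_1: rank ker ∂_1 − rank ∂_2 = (21 − 6) − 13 = 2, and the invariant factors of ∂_2 are all 1, so H_1 ≅ Z^2.
  H_2: rank ker ∂_2 − rank ∂_3 = (14 − 13) − 0 = 1, and there is no ∂_3, so H_2 ≅ Z.

As a check, the Euler characteristic is 7 − 21 + 14 = 0, which agrees with 1 − 2 + 1 = 0.
(K is a triangulation of the torus T^2.)

H_0 ≅ Z,  H_1 ≅ Z^2,  H_2 ≅ Z.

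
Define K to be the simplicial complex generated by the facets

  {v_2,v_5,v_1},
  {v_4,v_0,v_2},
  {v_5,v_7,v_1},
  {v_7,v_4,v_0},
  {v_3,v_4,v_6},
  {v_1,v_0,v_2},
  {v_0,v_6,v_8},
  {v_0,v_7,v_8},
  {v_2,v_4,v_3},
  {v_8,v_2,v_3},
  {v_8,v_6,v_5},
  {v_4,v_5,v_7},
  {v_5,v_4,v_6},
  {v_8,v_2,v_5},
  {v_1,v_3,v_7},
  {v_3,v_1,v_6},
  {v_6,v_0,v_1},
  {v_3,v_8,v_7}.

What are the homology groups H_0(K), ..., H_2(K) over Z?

Order the vertices as v_0 < v_1 < v_2 < v_3 < v_4 < v_5 < v_6 < v_7 < v_8. Listing each simplex with vertices in this order, K has dimension 2 with simplices:

  0-simplices (9): [v_0], [v_1], [v_2], [v_3], [v_4], [v_5], [v_6], [v_7], [v_8]
  1-simplices (27): (27 of them)
  2-simplices (18): (18 of them)

giving chain groups C_0 ≅ Z^9, C_1 ≅ Z^27, C_2 ≅ Z^18.

∂_1: C_1 → C_0 sends each edge [p,q] (with p < q) to q − p.
The resulting 9×27 matrix has rank 8, and its Smith normal form has invariant factors (1,1,1,1,1,1,1,1).

∂_2: C_2 → C_1 maps a triangle to the signed sum of its edges. For instance
  ∂[v_2,v_3,v_4] = [v_3,v_4] − [v_2,v_4] + [v_2,v_3],
  ∂[v_4,v_5,v_6] = [v_5,v_6] − [v_4,v_6] + [v_4,v_5].
This gives a 27×18 integer matrix of rank 17; reducing to Smith normal form yields diagonal entries (1,1,1,1,1,1,1,1,1,1,1,1,1,1,1,1,1).

Computing H_k = (kernel of ∂_k) / (image of ∂_{k+1}):

  H_0: rank C_0 − rank ∂_1 = 9 − 8 = 1, and the invariant factors of ∂_1 are all 1, so H_0 = Z.
  H_1: rank ker ∂_1 − rank ∂_2 = (27 − 8) − 17 = 2, and the invariant factors of ∂_2 are all 1, so H_1 = Z^2.
  H_2: rank ker ∂_2 − rank ∂_3 = (18 − 17) − 0 = 1, and there is no ∂_3, so H_2 = Z.

As a check, the Euler characteristic is 9 − 27 + 18 = 0, which agrees with 1 − 2 + 1 = 0.

H_0 ≅ Z,  H_1 ≅ Z^2,  H_2 ≅ Z.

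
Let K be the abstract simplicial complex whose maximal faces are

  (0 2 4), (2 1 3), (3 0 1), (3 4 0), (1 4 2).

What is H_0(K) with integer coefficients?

H_0 = Z.

We work with the vertex ordering 0 < 1 < 2 < 3 < 4. The simplices of K, each written with vertices in increasing order, are:

  0-simplices (5): [0], [1], [2], [3], [4]
  1-simplices (10): [0,1], [0,2], [0,3], [0,4], [1,2], [1,3], [1,4], [2,3], [2,4], [3,4]
  2-simplices (5): [0,1,3], [0,2,4], [0,3,4], [1,2,3], [1,2,4]

giving chain groups C_0 ≅ Z^5, C_1 ≅ Z^10, C_2 ≅ Z^5.

∂_1: C_1 → C_0 sends each edge [p,q] (with p < q) to q − p. For instance
  ∂[2,3] = [3] − [2].
The resulting 5×10 matrix has rank 4, and its Smith normal form has invariant factors (1,1,1,1).

Boundary ∂_2: C_2 → C_1 sends each 2-simplex [p,q,r] to [q,r] − [p,r] + [p,q]. For instance
  ∂[1,2,4] = [2,4] − [1,4] + [1,2],
  ∂[0,2,4] = [2,4] − [0,4] + [0,2].
The resulting 10×5 matrix has rank 5, and its Smith normal form has invariant factors (1,1,1,1,1).

From H_k ≅ ker(∂_k) / im(∂_{k+1}) we obtain:

  H_0: rank C_0 − rank ∂_1 = 5 − 4 = 1, and the invariant factors of ∂_1 are all 1, so H_0 = Z.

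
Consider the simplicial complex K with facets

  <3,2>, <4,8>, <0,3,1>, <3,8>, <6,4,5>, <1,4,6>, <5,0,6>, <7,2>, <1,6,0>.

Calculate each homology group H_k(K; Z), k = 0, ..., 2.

Fix the vertex order 0 < 1 < 2 < 3 < 4 < 5 < 6 < 7 < 8 and write every simplex with vertices in increasing order. Then dim K = 2 and the simplices of K are:

  0-simplices (9): [0], [1], [2], [3], [4], [5], [6], [7], [8]
  1-simplices (14): [0,1], [0,3], [0,5], [0,6], [1,3], [1,4], [1,6], [2,3], [2,7], [3,8], [4,5], [4,6], [4,8], [5,6]
  2-simplices (5): [0,1,3], [0,1,6], [0,5,6], [1,4,6], [4,5,6]

Hence C_0 ≅ Z^9, C_1 ≅ Z^14, C_2 ≅ Z^5.

Boundary ∂_1: C_1 → C_0 sends each edge [p,q] (with p < q) to q − p.
The 9×14 boundary matrix has rank 8 and Smith normal form diag(1,1,1,1,1,1,1,1).

The boundary map ∂_2: C_2 → C_1 acts by ∂[p,q,r] = [q,r] − [p,r] + [p,q]. For instance
  ∂[4,5,6] = [5,6] − [4,6] + [4,5],
  ∂[0,1,3] = [1,3] − [0,3] + [0,1].
The 14×5 boundary matrix has rank 5 and Smith normal form diag(1,1,1,1,1).

From H_k ≅ ker(∂_k) / im(∂_{k+1}) we obtain:

  H_0: rank C_0 − rank ∂_1 = 9 − 8 = 1, and the invariant factors of ∂_1 are all 1, so H_0 ≅ Z.
  H_1: rank ker ∂_1 − rank ∂_2 = (14 − 8) − 5 = 1, and the invariant factors of ∂_2 are all 1, so H_1 ≅ Z.
  H_2: rank ker ∂_2 − rank ∂_3 = (5 − 5) − 0 = 0, and there is no ∂_3, so H_2 ≅ 0.

As a check, the Euler characteristic is 9 − 14 + 5 = 0, which agrees with 1 − 1 + 0 = 0.

H_0 = Z,  H_1 = Z,  H_2 = 0.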